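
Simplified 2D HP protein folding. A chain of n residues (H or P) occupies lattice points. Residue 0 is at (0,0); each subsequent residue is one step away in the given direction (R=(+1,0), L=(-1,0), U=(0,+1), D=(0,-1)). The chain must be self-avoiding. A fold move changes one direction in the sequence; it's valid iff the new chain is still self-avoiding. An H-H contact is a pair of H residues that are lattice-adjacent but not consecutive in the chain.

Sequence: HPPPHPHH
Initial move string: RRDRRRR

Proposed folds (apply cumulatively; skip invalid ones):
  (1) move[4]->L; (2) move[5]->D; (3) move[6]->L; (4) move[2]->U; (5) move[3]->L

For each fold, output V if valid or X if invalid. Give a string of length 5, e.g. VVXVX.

Answer: XVVVX

Derivation:
Initial: RRDRRRR -> [(0, 0), (1, 0), (2, 0), (2, -1), (3, -1), (4, -1), (5, -1), (6, -1)]
Fold 1: move[4]->L => RRDRLRR INVALID (collision), skipped
Fold 2: move[5]->D => RRDRRDR VALID
Fold 3: move[6]->L => RRDRRDL VALID
Fold 4: move[2]->U => RRURRDL VALID
Fold 5: move[3]->L => RRULRDL INVALID (collision), skipped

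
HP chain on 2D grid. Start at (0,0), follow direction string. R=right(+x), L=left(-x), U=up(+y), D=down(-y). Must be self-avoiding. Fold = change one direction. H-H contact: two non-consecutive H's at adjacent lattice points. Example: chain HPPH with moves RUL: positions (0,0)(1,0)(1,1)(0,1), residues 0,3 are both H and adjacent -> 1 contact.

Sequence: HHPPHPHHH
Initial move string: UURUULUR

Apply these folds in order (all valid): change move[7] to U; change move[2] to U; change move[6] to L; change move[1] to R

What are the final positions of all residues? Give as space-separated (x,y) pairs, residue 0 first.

Initial moves: UURUULUR
Fold: move[7]->U => UURUULUU (positions: [(0, 0), (0, 1), (0, 2), (1, 2), (1, 3), (1, 4), (0, 4), (0, 5), (0, 6)])
Fold: move[2]->U => UUUUULUU (positions: [(0, 0), (0, 1), (0, 2), (0, 3), (0, 4), (0, 5), (-1, 5), (-1, 6), (-1, 7)])
Fold: move[6]->L => UUUUULLU (positions: [(0, 0), (0, 1), (0, 2), (0, 3), (0, 4), (0, 5), (-1, 5), (-2, 5), (-2, 6)])
Fold: move[1]->R => URUUULLU (positions: [(0, 0), (0, 1), (1, 1), (1, 2), (1, 3), (1, 4), (0, 4), (-1, 4), (-1, 5)])

Answer: (0,0) (0,1) (1,1) (1,2) (1,3) (1,4) (0,4) (-1,4) (-1,5)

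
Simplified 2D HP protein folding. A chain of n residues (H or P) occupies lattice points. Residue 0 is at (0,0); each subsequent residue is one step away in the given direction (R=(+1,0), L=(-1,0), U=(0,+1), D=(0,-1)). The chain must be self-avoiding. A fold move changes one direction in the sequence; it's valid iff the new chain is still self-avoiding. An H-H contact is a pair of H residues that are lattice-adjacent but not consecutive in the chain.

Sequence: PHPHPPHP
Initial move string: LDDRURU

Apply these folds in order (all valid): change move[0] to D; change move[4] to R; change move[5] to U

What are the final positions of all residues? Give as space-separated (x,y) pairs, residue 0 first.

Initial moves: LDDRURU
Fold: move[0]->D => DDDRURU (positions: [(0, 0), (0, -1), (0, -2), (0, -3), (1, -3), (1, -2), (2, -2), (2, -1)])
Fold: move[4]->R => DDDRRRU (positions: [(0, 0), (0, -1), (0, -2), (0, -3), (1, -3), (2, -3), (3, -3), (3, -2)])
Fold: move[5]->U => DDDRRUU (positions: [(0, 0), (0, -1), (0, -2), (0, -3), (1, -3), (2, -3), (2, -2), (2, -1)])

Answer: (0,0) (0,-1) (0,-2) (0,-3) (1,-3) (2,-3) (2,-2) (2,-1)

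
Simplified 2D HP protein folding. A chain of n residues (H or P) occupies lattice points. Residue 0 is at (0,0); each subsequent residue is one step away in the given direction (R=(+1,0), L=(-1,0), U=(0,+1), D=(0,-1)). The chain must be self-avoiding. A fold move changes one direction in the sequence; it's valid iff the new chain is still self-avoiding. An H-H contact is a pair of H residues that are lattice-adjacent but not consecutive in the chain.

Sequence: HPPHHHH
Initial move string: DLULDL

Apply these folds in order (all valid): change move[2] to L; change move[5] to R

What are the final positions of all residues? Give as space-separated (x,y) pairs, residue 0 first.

Initial moves: DLULDL
Fold: move[2]->L => DLLLDL (positions: [(0, 0), (0, -1), (-1, -1), (-2, -1), (-3, -1), (-3, -2), (-4, -2)])
Fold: move[5]->R => DLLLDR (positions: [(0, 0), (0, -1), (-1, -1), (-2, -1), (-3, -1), (-3, -2), (-2, -2)])

Answer: (0,0) (0,-1) (-1,-1) (-2,-1) (-3,-1) (-3,-2) (-2,-2)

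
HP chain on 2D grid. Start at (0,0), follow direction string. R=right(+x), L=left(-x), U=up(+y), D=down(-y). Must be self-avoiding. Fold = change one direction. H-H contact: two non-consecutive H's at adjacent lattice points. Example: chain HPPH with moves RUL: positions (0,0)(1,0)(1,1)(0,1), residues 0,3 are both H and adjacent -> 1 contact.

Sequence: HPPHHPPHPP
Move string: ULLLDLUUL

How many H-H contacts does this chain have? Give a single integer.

Positions: [(0, 0), (0, 1), (-1, 1), (-2, 1), (-3, 1), (-3, 0), (-4, 0), (-4, 1), (-4, 2), (-5, 2)]
H-H contact: residue 4 @(-3,1) - residue 7 @(-4, 1)

Answer: 1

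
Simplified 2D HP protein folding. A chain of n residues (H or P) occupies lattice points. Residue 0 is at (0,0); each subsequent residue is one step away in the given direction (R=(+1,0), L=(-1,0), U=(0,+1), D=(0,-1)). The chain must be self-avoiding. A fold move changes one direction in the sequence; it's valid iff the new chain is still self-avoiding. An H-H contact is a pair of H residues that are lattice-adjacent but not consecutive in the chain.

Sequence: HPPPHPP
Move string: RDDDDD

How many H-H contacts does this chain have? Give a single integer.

Positions: [(0, 0), (1, 0), (1, -1), (1, -2), (1, -3), (1, -4), (1, -5)]
No H-H contacts found.

Answer: 0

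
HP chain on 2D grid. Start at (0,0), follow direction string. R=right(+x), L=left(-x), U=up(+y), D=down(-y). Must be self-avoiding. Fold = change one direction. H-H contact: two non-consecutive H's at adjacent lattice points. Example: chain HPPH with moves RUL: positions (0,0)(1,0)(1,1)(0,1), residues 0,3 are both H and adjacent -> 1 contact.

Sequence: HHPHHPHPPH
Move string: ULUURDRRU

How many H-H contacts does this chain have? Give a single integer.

Positions: [(0, 0), (0, 1), (-1, 1), (-1, 2), (-1, 3), (0, 3), (0, 2), (1, 2), (2, 2), (2, 3)]
H-H contact: residue 1 @(0,1) - residue 6 @(0, 2)
H-H contact: residue 3 @(-1,2) - residue 6 @(0, 2)

Answer: 2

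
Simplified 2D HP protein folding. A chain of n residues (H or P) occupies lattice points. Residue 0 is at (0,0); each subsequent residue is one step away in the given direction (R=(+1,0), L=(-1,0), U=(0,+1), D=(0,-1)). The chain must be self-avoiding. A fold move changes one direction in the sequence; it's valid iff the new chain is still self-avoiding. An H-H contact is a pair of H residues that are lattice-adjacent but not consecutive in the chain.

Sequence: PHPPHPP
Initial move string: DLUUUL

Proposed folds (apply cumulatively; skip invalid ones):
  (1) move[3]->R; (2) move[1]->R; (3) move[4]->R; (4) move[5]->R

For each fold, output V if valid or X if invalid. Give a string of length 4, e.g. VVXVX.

Answer: XVXV

Derivation:
Initial: DLUUUL -> [(0, 0), (0, -1), (-1, -1), (-1, 0), (-1, 1), (-1, 2), (-2, 2)]
Fold 1: move[3]->R => DLURUL INVALID (collision), skipped
Fold 2: move[1]->R => DRUUUL VALID
Fold 3: move[4]->R => DRUURL INVALID (collision), skipped
Fold 4: move[5]->R => DRUUUR VALID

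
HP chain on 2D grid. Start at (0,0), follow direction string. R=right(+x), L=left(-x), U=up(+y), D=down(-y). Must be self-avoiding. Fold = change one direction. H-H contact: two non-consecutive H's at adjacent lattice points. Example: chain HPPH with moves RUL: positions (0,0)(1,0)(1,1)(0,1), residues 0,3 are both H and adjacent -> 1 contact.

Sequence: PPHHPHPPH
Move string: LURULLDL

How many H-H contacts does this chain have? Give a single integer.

Answer: 1

Derivation:
Positions: [(0, 0), (-1, 0), (-1, 1), (0, 1), (0, 2), (-1, 2), (-2, 2), (-2, 1), (-3, 1)]
H-H contact: residue 2 @(-1,1) - residue 5 @(-1, 2)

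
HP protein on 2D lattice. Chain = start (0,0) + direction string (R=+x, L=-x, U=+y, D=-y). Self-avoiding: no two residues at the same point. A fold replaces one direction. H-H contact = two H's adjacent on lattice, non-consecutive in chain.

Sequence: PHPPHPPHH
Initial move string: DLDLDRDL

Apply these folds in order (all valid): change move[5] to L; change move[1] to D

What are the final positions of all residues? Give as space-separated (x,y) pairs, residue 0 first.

Answer: (0,0) (0,-1) (0,-2) (0,-3) (-1,-3) (-1,-4) (-2,-4) (-2,-5) (-3,-5)

Derivation:
Initial moves: DLDLDRDL
Fold: move[5]->L => DLDLDLDL (positions: [(0, 0), (0, -1), (-1, -1), (-1, -2), (-2, -2), (-2, -3), (-3, -3), (-3, -4), (-4, -4)])
Fold: move[1]->D => DDDLDLDL (positions: [(0, 0), (0, -1), (0, -2), (0, -3), (-1, -3), (-1, -4), (-2, -4), (-2, -5), (-3, -5)])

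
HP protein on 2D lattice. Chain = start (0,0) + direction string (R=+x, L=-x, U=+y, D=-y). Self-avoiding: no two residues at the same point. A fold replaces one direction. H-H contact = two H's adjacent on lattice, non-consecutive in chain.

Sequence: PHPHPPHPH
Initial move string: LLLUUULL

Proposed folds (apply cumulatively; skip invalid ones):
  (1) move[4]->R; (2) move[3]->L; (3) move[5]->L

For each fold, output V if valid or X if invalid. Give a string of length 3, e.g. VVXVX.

Initial: LLLUUULL -> [(0, 0), (-1, 0), (-2, 0), (-3, 0), (-3, 1), (-3, 2), (-3, 3), (-4, 3), (-5, 3)]
Fold 1: move[4]->R => LLLURULL VALID
Fold 2: move[3]->L => LLLLRULL INVALID (collision), skipped
Fold 3: move[5]->L => LLLURLLL INVALID (collision), skipped

Answer: VXX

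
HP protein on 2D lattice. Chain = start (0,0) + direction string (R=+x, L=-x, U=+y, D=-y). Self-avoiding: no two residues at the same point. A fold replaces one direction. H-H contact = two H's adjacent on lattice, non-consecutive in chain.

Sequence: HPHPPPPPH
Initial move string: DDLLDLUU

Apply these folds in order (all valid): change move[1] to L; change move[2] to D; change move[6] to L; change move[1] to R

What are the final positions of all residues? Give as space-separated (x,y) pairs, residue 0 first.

Initial moves: DDLLDLUU
Fold: move[1]->L => DLLLDLUU (positions: [(0, 0), (0, -1), (-1, -1), (-2, -1), (-3, -1), (-3, -2), (-4, -2), (-4, -1), (-4, 0)])
Fold: move[2]->D => DLDLDLUU (positions: [(0, 0), (0, -1), (-1, -1), (-1, -2), (-2, -2), (-2, -3), (-3, -3), (-3, -2), (-3, -1)])
Fold: move[6]->L => DLDLDLLU (positions: [(0, 0), (0, -1), (-1, -1), (-1, -2), (-2, -2), (-2, -3), (-3, -3), (-4, -3), (-4, -2)])
Fold: move[1]->R => DRDLDLLU (positions: [(0, 0), (0, -1), (1, -1), (1, -2), (0, -2), (0, -3), (-1, -3), (-2, -3), (-2, -2)])

Answer: (0,0) (0,-1) (1,-1) (1,-2) (0,-2) (0,-3) (-1,-3) (-2,-3) (-2,-2)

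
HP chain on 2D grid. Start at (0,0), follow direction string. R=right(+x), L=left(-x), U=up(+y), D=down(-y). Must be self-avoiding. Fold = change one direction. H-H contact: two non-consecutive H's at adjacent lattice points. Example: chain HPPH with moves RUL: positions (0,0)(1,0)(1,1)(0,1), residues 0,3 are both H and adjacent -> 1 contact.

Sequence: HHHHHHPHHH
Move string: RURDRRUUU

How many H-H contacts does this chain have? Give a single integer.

Positions: [(0, 0), (1, 0), (1, 1), (2, 1), (2, 0), (3, 0), (4, 0), (4, 1), (4, 2), (4, 3)]
H-H contact: residue 1 @(1,0) - residue 4 @(2, 0)

Answer: 1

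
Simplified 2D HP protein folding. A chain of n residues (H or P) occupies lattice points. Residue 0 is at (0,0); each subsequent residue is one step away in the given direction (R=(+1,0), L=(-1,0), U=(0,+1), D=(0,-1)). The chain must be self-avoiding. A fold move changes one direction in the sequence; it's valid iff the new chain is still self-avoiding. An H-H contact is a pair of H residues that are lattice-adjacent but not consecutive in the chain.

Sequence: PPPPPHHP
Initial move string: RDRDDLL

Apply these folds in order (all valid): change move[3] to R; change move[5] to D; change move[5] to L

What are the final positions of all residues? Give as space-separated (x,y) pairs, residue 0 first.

Answer: (0,0) (1,0) (1,-1) (2,-1) (3,-1) (3,-2) (2,-2) (1,-2)

Derivation:
Initial moves: RDRDDLL
Fold: move[3]->R => RDRRDLL (positions: [(0, 0), (1, 0), (1, -1), (2, -1), (3, -1), (3, -2), (2, -2), (1, -2)])
Fold: move[5]->D => RDRRDDL (positions: [(0, 0), (1, 0), (1, -1), (2, -1), (3, -1), (3, -2), (3, -3), (2, -3)])
Fold: move[5]->L => RDRRDLL (positions: [(0, 0), (1, 0), (1, -1), (2, -1), (3, -1), (3, -2), (2, -2), (1, -2)])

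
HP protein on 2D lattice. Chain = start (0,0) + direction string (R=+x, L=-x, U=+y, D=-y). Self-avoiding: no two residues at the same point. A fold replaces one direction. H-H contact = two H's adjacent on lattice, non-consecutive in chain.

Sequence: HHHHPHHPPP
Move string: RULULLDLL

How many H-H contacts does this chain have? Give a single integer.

Positions: [(0, 0), (1, 0), (1, 1), (0, 1), (0, 2), (-1, 2), (-2, 2), (-2, 1), (-3, 1), (-4, 1)]
H-H contact: residue 0 @(0,0) - residue 3 @(0, 1)

Answer: 1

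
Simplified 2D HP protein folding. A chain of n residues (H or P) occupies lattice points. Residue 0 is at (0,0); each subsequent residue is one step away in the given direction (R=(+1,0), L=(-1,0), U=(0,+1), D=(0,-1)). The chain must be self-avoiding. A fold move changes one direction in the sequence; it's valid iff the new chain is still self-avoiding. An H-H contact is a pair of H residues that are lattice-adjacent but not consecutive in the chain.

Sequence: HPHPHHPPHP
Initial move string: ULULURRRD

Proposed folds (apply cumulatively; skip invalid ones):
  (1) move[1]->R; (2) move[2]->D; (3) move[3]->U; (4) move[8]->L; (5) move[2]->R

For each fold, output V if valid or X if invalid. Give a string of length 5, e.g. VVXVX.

Initial: ULULURRRD -> [(0, 0), (0, 1), (-1, 1), (-1, 2), (-2, 2), (-2, 3), (-1, 3), (0, 3), (1, 3), (1, 2)]
Fold 1: move[1]->R => URULURRRD VALID
Fold 2: move[2]->D => URDLURRRD INVALID (collision), skipped
Fold 3: move[3]->U => URUUURRRD VALID
Fold 4: move[8]->L => URUUURRRL INVALID (collision), skipped
Fold 5: move[2]->R => URRUURRRD VALID

Answer: VXVXV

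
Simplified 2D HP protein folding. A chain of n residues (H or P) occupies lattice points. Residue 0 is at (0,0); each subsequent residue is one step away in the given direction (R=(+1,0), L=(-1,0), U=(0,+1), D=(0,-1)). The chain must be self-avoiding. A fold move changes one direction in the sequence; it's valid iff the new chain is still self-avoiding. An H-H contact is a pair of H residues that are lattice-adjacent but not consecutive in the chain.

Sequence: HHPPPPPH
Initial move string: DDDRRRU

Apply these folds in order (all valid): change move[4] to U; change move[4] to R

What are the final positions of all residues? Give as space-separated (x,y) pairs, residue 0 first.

Initial moves: DDDRRRU
Fold: move[4]->U => DDDRURU (positions: [(0, 0), (0, -1), (0, -2), (0, -3), (1, -3), (1, -2), (2, -2), (2, -1)])
Fold: move[4]->R => DDDRRRU (positions: [(0, 0), (0, -1), (0, -2), (0, -3), (1, -3), (2, -3), (3, -3), (3, -2)])

Answer: (0,0) (0,-1) (0,-2) (0,-3) (1,-3) (2,-3) (3,-3) (3,-2)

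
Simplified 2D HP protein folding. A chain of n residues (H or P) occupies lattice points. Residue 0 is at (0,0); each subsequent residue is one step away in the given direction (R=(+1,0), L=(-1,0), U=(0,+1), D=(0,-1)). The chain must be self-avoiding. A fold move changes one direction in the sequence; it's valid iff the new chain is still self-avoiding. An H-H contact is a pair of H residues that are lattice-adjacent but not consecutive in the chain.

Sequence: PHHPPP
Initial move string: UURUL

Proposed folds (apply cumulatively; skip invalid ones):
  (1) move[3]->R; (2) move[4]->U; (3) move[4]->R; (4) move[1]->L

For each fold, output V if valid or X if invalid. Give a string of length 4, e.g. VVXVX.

Initial: UURUL -> [(0, 0), (0, 1), (0, 2), (1, 2), (1, 3), (0, 3)]
Fold 1: move[3]->R => UURRL INVALID (collision), skipped
Fold 2: move[4]->U => UURUU VALID
Fold 3: move[4]->R => UURUR VALID
Fold 4: move[1]->L => ULRUR INVALID (collision), skipped

Answer: XVVX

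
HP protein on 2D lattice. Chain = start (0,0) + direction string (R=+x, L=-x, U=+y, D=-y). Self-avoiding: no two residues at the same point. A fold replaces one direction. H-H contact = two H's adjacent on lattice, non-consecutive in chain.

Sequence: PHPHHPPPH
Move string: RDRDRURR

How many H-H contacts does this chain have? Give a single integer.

Positions: [(0, 0), (1, 0), (1, -1), (2, -1), (2, -2), (3, -2), (3, -1), (4, -1), (5, -1)]
No H-H contacts found.

Answer: 0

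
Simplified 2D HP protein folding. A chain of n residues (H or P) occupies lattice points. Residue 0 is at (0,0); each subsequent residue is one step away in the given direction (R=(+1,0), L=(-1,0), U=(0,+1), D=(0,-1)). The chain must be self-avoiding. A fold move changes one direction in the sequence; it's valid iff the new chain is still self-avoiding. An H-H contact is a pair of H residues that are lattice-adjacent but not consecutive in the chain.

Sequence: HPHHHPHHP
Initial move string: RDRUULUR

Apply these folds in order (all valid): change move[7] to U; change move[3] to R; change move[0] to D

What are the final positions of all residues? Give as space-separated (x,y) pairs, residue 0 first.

Initial moves: RDRUULUR
Fold: move[7]->U => RDRUULUU (positions: [(0, 0), (1, 0), (1, -1), (2, -1), (2, 0), (2, 1), (1, 1), (1, 2), (1, 3)])
Fold: move[3]->R => RDRRULUU (positions: [(0, 0), (1, 0), (1, -1), (2, -1), (3, -1), (3, 0), (2, 0), (2, 1), (2, 2)])
Fold: move[0]->D => DDRRULUU (positions: [(0, 0), (0, -1), (0, -2), (1, -2), (2, -2), (2, -1), (1, -1), (1, 0), (1, 1)])

Answer: (0,0) (0,-1) (0,-2) (1,-2) (2,-2) (2,-1) (1,-1) (1,0) (1,1)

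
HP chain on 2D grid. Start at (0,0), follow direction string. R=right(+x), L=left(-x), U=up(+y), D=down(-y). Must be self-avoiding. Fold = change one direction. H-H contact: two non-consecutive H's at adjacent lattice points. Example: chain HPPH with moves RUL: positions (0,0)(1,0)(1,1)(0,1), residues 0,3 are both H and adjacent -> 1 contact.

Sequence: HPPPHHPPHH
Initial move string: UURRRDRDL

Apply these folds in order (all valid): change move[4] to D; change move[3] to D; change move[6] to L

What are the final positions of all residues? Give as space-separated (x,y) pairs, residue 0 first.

Answer: (0,0) (0,1) (0,2) (1,2) (1,1) (1,0) (1,-1) (0,-1) (0,-2) (-1,-2)

Derivation:
Initial moves: UURRRDRDL
Fold: move[4]->D => UURRDDRDL (positions: [(0, 0), (0, 1), (0, 2), (1, 2), (2, 2), (2, 1), (2, 0), (3, 0), (3, -1), (2, -1)])
Fold: move[3]->D => UURDDDRDL (positions: [(0, 0), (0, 1), (0, 2), (1, 2), (1, 1), (1, 0), (1, -1), (2, -1), (2, -2), (1, -2)])
Fold: move[6]->L => UURDDDLDL (positions: [(0, 0), (0, 1), (0, 2), (1, 2), (1, 1), (1, 0), (1, -1), (0, -1), (0, -2), (-1, -2)])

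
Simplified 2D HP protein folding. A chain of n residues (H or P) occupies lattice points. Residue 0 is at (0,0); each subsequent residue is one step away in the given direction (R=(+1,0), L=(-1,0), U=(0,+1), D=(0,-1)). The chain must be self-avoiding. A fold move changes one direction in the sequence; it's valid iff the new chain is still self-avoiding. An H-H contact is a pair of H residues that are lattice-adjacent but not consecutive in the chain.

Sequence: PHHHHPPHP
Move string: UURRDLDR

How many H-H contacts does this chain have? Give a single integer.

Answer: 0

Derivation:
Positions: [(0, 0), (0, 1), (0, 2), (1, 2), (2, 2), (2, 1), (1, 1), (1, 0), (2, 0)]
No H-H contacts found.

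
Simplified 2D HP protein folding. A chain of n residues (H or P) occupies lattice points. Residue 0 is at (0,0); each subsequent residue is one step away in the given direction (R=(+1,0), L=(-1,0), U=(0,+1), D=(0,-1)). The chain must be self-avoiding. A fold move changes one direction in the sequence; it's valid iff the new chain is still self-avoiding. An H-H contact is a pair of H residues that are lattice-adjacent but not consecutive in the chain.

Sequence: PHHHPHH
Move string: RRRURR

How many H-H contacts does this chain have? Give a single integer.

Positions: [(0, 0), (1, 0), (2, 0), (3, 0), (3, 1), (4, 1), (5, 1)]
No H-H contacts found.

Answer: 0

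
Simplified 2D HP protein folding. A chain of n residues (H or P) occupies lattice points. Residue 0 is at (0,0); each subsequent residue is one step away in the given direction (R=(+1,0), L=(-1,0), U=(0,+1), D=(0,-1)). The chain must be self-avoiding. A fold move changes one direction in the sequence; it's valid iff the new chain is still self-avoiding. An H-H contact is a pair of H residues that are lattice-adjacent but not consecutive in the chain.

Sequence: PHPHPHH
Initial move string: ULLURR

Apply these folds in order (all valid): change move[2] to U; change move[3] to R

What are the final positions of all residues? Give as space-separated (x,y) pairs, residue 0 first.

Answer: (0,0) (0,1) (-1,1) (-1,2) (0,2) (1,2) (2,2)

Derivation:
Initial moves: ULLURR
Fold: move[2]->U => ULUURR (positions: [(0, 0), (0, 1), (-1, 1), (-1, 2), (-1, 3), (0, 3), (1, 3)])
Fold: move[3]->R => ULURRR (positions: [(0, 0), (0, 1), (-1, 1), (-1, 2), (0, 2), (1, 2), (2, 2)])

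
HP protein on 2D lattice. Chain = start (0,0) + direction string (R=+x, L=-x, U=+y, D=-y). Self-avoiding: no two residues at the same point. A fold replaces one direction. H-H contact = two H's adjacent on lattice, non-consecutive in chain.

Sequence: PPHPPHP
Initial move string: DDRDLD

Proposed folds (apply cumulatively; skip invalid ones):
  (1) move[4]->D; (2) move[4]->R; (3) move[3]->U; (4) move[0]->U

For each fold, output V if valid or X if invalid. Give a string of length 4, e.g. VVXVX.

Answer: VVVX

Derivation:
Initial: DDRDLD -> [(0, 0), (0, -1), (0, -2), (1, -2), (1, -3), (0, -3), (0, -4)]
Fold 1: move[4]->D => DDRDDD VALID
Fold 2: move[4]->R => DDRDRD VALID
Fold 3: move[3]->U => DDRURD VALID
Fold 4: move[0]->U => UDRURD INVALID (collision), skipped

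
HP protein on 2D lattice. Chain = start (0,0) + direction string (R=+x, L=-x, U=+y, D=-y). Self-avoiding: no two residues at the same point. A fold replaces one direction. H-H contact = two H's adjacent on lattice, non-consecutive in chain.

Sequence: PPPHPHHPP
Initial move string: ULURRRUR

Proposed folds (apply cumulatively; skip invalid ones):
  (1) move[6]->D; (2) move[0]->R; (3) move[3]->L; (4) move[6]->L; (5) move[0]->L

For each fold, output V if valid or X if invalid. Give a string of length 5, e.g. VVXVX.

Answer: VXXXV

Derivation:
Initial: ULURRRUR -> [(0, 0), (0, 1), (-1, 1), (-1, 2), (0, 2), (1, 2), (2, 2), (2, 3), (3, 3)]
Fold 1: move[6]->D => ULURRRDR VALID
Fold 2: move[0]->R => RLURRRDR INVALID (collision), skipped
Fold 3: move[3]->L => ULULRRDR INVALID (collision), skipped
Fold 4: move[6]->L => ULURRRLR INVALID (collision), skipped
Fold 5: move[0]->L => LLURRRDR VALID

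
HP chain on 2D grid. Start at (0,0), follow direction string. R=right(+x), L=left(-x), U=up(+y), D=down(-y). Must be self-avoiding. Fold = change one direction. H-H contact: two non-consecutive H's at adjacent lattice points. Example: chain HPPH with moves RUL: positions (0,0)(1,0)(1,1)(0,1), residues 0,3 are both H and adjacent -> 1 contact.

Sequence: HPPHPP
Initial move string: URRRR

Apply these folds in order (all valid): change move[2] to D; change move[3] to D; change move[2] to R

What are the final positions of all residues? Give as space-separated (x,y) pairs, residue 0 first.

Initial moves: URRRR
Fold: move[2]->D => URDRR (positions: [(0, 0), (0, 1), (1, 1), (1, 0), (2, 0), (3, 0)])
Fold: move[3]->D => URDDR (positions: [(0, 0), (0, 1), (1, 1), (1, 0), (1, -1), (2, -1)])
Fold: move[2]->R => URRDR (positions: [(0, 0), (0, 1), (1, 1), (2, 1), (2, 0), (3, 0)])

Answer: (0,0) (0,1) (1,1) (2,1) (2,0) (3,0)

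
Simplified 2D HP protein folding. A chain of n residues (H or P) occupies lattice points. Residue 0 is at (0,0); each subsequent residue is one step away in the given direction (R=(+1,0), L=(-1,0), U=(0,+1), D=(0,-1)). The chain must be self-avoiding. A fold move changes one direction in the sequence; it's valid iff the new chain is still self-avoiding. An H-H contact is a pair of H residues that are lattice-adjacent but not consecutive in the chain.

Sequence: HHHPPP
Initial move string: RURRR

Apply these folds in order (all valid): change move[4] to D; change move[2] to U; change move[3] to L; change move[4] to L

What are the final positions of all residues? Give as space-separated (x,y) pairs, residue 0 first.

Answer: (0,0) (1,0) (1,1) (1,2) (0,2) (-1,2)

Derivation:
Initial moves: RURRR
Fold: move[4]->D => RURRD (positions: [(0, 0), (1, 0), (1, 1), (2, 1), (3, 1), (3, 0)])
Fold: move[2]->U => RUURD (positions: [(0, 0), (1, 0), (1, 1), (1, 2), (2, 2), (2, 1)])
Fold: move[3]->L => RUULD (positions: [(0, 0), (1, 0), (1, 1), (1, 2), (0, 2), (0, 1)])
Fold: move[4]->L => RUULL (positions: [(0, 0), (1, 0), (1, 1), (1, 2), (0, 2), (-1, 2)])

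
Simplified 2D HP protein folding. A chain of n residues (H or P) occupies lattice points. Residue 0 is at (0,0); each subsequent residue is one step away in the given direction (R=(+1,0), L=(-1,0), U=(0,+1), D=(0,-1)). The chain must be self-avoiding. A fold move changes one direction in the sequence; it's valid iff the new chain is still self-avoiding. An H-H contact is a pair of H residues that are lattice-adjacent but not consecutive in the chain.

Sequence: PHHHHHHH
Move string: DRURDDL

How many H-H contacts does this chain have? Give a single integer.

Positions: [(0, 0), (0, -1), (1, -1), (1, 0), (2, 0), (2, -1), (2, -2), (1, -2)]
H-H contact: residue 2 @(1,-1) - residue 5 @(2, -1)
H-H contact: residue 2 @(1,-1) - residue 7 @(1, -2)

Answer: 2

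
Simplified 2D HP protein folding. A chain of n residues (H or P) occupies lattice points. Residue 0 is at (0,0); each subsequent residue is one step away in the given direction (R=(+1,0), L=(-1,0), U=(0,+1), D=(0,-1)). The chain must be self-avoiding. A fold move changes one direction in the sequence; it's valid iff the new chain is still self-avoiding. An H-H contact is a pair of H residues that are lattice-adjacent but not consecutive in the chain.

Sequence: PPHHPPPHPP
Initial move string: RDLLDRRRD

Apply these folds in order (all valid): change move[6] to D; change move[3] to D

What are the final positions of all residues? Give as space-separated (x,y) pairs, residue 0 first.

Initial moves: RDLLDRRRD
Fold: move[6]->D => RDLLDRDRD (positions: [(0, 0), (1, 0), (1, -1), (0, -1), (-1, -1), (-1, -2), (0, -2), (0, -3), (1, -3), (1, -4)])
Fold: move[3]->D => RDLDDRDRD (positions: [(0, 0), (1, 0), (1, -1), (0, -1), (0, -2), (0, -3), (1, -3), (1, -4), (2, -4), (2, -5)])

Answer: (0,0) (1,0) (1,-1) (0,-1) (0,-2) (0,-3) (1,-3) (1,-4) (2,-4) (2,-5)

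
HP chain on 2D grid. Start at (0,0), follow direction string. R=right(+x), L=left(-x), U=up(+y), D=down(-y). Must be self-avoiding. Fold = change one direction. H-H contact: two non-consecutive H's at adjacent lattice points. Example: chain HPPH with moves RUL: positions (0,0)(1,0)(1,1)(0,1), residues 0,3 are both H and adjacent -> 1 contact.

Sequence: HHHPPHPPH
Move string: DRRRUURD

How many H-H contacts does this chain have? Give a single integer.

Answer: 1

Derivation:
Positions: [(0, 0), (0, -1), (1, -1), (2, -1), (3, -1), (3, 0), (3, 1), (4, 1), (4, 0)]
H-H contact: residue 5 @(3,0) - residue 8 @(4, 0)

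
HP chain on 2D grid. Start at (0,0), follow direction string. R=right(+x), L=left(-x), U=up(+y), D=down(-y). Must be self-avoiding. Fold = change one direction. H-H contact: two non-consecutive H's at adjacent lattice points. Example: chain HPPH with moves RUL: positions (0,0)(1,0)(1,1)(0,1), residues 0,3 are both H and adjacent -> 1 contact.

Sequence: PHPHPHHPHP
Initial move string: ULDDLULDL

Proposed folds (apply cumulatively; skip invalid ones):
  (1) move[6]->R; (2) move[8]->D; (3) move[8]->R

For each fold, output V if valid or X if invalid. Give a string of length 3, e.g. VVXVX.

Initial: ULDDLULDL -> [(0, 0), (0, 1), (-1, 1), (-1, 0), (-1, -1), (-2, -1), (-2, 0), (-3, 0), (-3, -1), (-4, -1)]
Fold 1: move[6]->R => ULDDLURDL INVALID (collision), skipped
Fold 2: move[8]->D => ULDDLULDD VALID
Fold 3: move[8]->R => ULDDLULDR INVALID (collision), skipped

Answer: XVX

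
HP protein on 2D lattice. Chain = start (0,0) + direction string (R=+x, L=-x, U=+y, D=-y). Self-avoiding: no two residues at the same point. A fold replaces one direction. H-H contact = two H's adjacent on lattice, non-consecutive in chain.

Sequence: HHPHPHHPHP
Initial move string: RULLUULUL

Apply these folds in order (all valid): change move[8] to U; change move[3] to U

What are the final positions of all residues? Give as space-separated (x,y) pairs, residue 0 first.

Answer: (0,0) (1,0) (1,1) (0,1) (0,2) (0,3) (0,4) (-1,4) (-1,5) (-1,6)

Derivation:
Initial moves: RULLUULUL
Fold: move[8]->U => RULLUULUU (positions: [(0, 0), (1, 0), (1, 1), (0, 1), (-1, 1), (-1, 2), (-1, 3), (-2, 3), (-2, 4), (-2, 5)])
Fold: move[3]->U => RULUUULUU (positions: [(0, 0), (1, 0), (1, 1), (0, 1), (0, 2), (0, 3), (0, 4), (-1, 4), (-1, 5), (-1, 6)])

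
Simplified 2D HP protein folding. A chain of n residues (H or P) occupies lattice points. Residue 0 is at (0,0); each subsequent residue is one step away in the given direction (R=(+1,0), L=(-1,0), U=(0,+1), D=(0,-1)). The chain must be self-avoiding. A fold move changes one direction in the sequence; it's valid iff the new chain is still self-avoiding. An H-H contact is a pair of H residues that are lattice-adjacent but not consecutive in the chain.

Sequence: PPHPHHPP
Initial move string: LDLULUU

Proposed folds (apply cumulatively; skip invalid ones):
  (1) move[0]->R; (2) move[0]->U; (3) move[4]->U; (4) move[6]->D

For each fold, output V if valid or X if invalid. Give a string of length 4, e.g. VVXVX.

Initial: LDLULUU -> [(0, 0), (-1, 0), (-1, -1), (-2, -1), (-2, 0), (-3, 0), (-3, 1), (-3, 2)]
Fold 1: move[0]->R => RDLULUU INVALID (collision), skipped
Fold 2: move[0]->U => UDLULUU INVALID (collision), skipped
Fold 3: move[4]->U => LDLUUUU VALID
Fold 4: move[6]->D => LDLUUUD INVALID (collision), skipped

Answer: XXVX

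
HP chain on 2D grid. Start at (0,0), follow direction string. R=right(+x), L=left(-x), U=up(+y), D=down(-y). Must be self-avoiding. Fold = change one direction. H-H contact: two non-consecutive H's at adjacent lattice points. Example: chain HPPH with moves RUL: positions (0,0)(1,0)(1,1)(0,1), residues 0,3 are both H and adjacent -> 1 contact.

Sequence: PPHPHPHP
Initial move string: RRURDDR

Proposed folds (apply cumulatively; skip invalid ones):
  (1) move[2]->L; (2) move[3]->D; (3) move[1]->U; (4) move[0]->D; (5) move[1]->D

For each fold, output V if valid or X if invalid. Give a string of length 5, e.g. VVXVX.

Answer: XXVXX

Derivation:
Initial: RRURDDR -> [(0, 0), (1, 0), (2, 0), (2, 1), (3, 1), (3, 0), (3, -1), (4, -1)]
Fold 1: move[2]->L => RRLRDDR INVALID (collision), skipped
Fold 2: move[3]->D => RRUDDDR INVALID (collision), skipped
Fold 3: move[1]->U => RUURDDR VALID
Fold 4: move[0]->D => DUURDDR INVALID (collision), skipped
Fold 5: move[1]->D => RDURDDR INVALID (collision), skipped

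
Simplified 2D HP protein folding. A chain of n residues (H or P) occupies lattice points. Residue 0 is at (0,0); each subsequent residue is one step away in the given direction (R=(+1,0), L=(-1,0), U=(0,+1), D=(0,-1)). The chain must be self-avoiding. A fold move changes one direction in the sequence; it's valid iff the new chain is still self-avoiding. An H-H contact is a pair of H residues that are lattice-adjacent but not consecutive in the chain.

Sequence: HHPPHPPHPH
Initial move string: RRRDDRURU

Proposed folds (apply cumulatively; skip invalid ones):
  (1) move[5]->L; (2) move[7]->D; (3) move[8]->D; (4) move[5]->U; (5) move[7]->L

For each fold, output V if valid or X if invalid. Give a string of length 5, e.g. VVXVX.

Answer: XXVXX

Derivation:
Initial: RRRDDRURU -> [(0, 0), (1, 0), (2, 0), (3, 0), (3, -1), (3, -2), (4, -2), (4, -1), (5, -1), (5, 0)]
Fold 1: move[5]->L => RRRDDLURU INVALID (collision), skipped
Fold 2: move[7]->D => RRRDDRUDU INVALID (collision), skipped
Fold 3: move[8]->D => RRRDDRURD VALID
Fold 4: move[5]->U => RRRDDUURD INVALID (collision), skipped
Fold 5: move[7]->L => RRRDDRULD INVALID (collision), skipped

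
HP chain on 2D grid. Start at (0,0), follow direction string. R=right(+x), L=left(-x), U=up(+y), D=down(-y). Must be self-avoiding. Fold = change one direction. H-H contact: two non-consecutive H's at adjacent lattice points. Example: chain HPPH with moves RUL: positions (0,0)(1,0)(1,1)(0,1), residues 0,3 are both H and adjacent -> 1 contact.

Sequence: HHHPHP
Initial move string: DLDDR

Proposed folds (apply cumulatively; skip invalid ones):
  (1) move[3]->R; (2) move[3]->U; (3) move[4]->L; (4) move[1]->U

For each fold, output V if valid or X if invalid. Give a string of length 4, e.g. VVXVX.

Initial: DLDDR -> [(0, 0), (0, -1), (-1, -1), (-1, -2), (-1, -3), (0, -3)]
Fold 1: move[3]->R => DLDRR VALID
Fold 2: move[3]->U => DLDUR INVALID (collision), skipped
Fold 3: move[4]->L => DLDRL INVALID (collision), skipped
Fold 4: move[1]->U => DUDRR INVALID (collision), skipped

Answer: VXXX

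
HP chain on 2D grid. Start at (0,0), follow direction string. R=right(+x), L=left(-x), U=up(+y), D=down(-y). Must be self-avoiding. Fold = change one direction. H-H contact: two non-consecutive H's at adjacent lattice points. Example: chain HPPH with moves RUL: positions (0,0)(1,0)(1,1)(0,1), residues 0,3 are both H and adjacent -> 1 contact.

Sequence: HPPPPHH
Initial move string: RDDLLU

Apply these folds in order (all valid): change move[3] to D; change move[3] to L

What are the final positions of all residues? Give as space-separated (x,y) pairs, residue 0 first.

Initial moves: RDDLLU
Fold: move[3]->D => RDDDLU (positions: [(0, 0), (1, 0), (1, -1), (1, -2), (1, -3), (0, -3), (0, -2)])
Fold: move[3]->L => RDDLLU (positions: [(0, 0), (1, 0), (1, -1), (1, -2), (0, -2), (-1, -2), (-1, -1)])

Answer: (0,0) (1,0) (1,-1) (1,-2) (0,-2) (-1,-2) (-1,-1)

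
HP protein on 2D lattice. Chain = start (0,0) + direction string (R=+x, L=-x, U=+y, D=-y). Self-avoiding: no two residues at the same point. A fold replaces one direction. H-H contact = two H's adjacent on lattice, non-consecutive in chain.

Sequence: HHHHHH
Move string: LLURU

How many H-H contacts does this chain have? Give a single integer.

Positions: [(0, 0), (-1, 0), (-2, 0), (-2, 1), (-1, 1), (-1, 2)]
H-H contact: residue 1 @(-1,0) - residue 4 @(-1, 1)

Answer: 1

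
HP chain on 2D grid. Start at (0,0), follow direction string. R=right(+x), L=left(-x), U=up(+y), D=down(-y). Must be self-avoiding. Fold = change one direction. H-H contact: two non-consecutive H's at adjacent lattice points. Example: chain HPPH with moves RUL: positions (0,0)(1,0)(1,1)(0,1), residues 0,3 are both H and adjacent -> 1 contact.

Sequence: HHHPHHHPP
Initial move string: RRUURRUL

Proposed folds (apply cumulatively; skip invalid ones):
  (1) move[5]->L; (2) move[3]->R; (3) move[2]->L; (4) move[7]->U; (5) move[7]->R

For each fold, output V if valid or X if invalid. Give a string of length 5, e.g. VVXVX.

Answer: XVXVV

Derivation:
Initial: RRUURRUL -> [(0, 0), (1, 0), (2, 0), (2, 1), (2, 2), (3, 2), (4, 2), (4, 3), (3, 3)]
Fold 1: move[5]->L => RRUURLUL INVALID (collision), skipped
Fold 2: move[3]->R => RRURRRUL VALID
Fold 3: move[2]->L => RRLRRRUL INVALID (collision), skipped
Fold 4: move[7]->U => RRURRRUU VALID
Fold 5: move[7]->R => RRURRRUR VALID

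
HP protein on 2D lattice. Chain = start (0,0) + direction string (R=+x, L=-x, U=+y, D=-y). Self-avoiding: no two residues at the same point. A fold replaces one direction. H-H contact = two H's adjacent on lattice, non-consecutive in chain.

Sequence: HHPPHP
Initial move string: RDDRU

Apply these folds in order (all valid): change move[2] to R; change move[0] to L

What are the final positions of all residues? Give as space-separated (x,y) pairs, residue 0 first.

Answer: (0,0) (-1,0) (-1,-1) (0,-1) (1,-1) (1,0)

Derivation:
Initial moves: RDDRU
Fold: move[2]->R => RDRRU (positions: [(0, 0), (1, 0), (1, -1), (2, -1), (3, -1), (3, 0)])
Fold: move[0]->L => LDRRU (positions: [(0, 0), (-1, 0), (-1, -1), (0, -1), (1, -1), (1, 0)])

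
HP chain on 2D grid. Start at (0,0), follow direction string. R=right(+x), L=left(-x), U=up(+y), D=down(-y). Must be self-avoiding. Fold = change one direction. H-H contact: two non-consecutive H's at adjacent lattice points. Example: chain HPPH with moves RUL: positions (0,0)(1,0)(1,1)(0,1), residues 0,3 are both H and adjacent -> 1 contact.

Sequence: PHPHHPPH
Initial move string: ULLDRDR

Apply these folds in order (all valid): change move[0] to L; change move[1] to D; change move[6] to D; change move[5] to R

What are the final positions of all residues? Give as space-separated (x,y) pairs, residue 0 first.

Initial moves: ULLDRDR
Fold: move[0]->L => LLLDRDR (positions: [(0, 0), (-1, 0), (-2, 0), (-3, 0), (-3, -1), (-2, -1), (-2, -2), (-1, -2)])
Fold: move[1]->D => LDLDRDR (positions: [(0, 0), (-1, 0), (-1, -1), (-2, -1), (-2, -2), (-1, -2), (-1, -3), (0, -3)])
Fold: move[6]->D => LDLDRDD (positions: [(0, 0), (-1, 0), (-1, -1), (-2, -1), (-2, -2), (-1, -2), (-1, -3), (-1, -4)])
Fold: move[5]->R => LDLDRRD (positions: [(0, 0), (-1, 0), (-1, -1), (-2, -1), (-2, -2), (-1, -2), (0, -2), (0, -3)])

Answer: (0,0) (-1,0) (-1,-1) (-2,-1) (-2,-2) (-1,-2) (0,-2) (0,-3)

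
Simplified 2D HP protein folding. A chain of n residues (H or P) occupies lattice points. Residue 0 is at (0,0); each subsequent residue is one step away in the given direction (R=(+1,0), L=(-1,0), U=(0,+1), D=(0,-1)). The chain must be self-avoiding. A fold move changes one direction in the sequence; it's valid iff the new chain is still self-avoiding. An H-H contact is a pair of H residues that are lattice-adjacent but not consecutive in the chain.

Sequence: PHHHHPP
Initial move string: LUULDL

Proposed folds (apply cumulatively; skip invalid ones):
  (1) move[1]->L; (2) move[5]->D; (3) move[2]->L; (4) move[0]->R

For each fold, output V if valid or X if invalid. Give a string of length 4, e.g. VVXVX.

Initial: LUULDL -> [(0, 0), (-1, 0), (-1, 1), (-1, 2), (-2, 2), (-2, 1), (-3, 1)]
Fold 1: move[1]->L => LLULDL VALID
Fold 2: move[5]->D => LLULDD VALID
Fold 3: move[2]->L => LLLLDD VALID
Fold 4: move[0]->R => RLLLDD INVALID (collision), skipped

Answer: VVVX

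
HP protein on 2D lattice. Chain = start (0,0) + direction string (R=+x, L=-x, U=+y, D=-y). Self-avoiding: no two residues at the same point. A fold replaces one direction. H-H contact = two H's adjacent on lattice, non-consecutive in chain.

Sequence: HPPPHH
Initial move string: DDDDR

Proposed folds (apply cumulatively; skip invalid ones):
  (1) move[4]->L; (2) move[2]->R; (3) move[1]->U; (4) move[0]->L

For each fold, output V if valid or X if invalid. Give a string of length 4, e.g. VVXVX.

Answer: VVXV

Derivation:
Initial: DDDDR -> [(0, 0), (0, -1), (0, -2), (0, -3), (0, -4), (1, -4)]
Fold 1: move[4]->L => DDDDL VALID
Fold 2: move[2]->R => DDRDL VALID
Fold 3: move[1]->U => DURDL INVALID (collision), skipped
Fold 4: move[0]->L => LDRDL VALID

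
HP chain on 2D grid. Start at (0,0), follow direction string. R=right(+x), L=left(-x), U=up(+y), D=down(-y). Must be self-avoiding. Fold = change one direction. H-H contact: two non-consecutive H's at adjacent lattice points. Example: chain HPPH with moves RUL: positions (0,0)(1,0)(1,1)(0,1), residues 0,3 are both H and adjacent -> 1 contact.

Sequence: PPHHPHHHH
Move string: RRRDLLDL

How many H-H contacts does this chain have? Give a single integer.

Answer: 1

Derivation:
Positions: [(0, 0), (1, 0), (2, 0), (3, 0), (3, -1), (2, -1), (1, -1), (1, -2), (0, -2)]
H-H contact: residue 2 @(2,0) - residue 5 @(2, -1)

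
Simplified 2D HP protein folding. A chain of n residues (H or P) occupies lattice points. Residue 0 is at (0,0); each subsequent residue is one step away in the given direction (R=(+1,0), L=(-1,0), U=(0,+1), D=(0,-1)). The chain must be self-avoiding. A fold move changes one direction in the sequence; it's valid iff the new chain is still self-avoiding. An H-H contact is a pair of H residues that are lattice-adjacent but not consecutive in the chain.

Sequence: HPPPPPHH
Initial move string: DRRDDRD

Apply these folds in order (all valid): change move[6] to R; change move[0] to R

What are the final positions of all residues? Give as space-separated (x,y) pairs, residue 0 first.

Initial moves: DRRDDRD
Fold: move[6]->R => DRRDDRR (positions: [(0, 0), (0, -1), (1, -1), (2, -1), (2, -2), (2, -3), (3, -3), (4, -3)])
Fold: move[0]->R => RRRDDRR (positions: [(0, 0), (1, 0), (2, 0), (3, 0), (3, -1), (3, -2), (4, -2), (5, -2)])

Answer: (0,0) (1,0) (2,0) (3,0) (3,-1) (3,-2) (4,-2) (5,-2)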